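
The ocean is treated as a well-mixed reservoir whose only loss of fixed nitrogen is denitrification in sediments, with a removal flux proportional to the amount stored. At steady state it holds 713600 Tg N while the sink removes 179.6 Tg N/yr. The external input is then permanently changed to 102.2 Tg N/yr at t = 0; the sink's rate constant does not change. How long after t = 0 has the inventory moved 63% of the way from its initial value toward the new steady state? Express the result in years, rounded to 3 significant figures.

3950 yr

τ = M₀/F₀ = 713600/179.6 = 3973 yr.
The remaining gap fraction is e^(−t/τ); 63% covered ⇒ e^(−t/τ) = 0.370.
t = −τ ln(0.370) = 3973 × 0.9943 = 3950 yr.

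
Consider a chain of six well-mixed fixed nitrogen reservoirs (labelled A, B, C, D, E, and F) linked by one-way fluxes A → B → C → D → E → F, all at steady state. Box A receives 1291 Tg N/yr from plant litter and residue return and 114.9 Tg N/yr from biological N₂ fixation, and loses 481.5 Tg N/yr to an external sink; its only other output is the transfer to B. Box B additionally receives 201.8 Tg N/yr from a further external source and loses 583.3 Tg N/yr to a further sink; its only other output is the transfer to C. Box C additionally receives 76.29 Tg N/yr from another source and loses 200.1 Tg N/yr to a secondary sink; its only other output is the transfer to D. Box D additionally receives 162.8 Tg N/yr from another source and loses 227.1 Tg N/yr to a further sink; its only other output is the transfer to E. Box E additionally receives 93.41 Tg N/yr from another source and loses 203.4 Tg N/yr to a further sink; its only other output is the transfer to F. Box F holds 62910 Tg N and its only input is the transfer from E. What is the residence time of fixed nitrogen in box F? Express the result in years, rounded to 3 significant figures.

Box A: F(A→B) = (1291 + 114.9) − 481.5 = 924.40 Tg N/yr.
Box B: F(B→C) = (924.40 + 201.8) − 583.3 = 542.90 Tg N/yr.
Box C: F(C→D) = (542.90 + 76.29) − 200.1 = 419.09 Tg N/yr.
Box D: F(D→E) = (419.09 + 162.8) − 227.1 = 354.79 Tg N/yr.
Box E: F(E→F) = (354.79 + 93.41) − 203.4 = 244.80 Tg N/yr.
Box F throughput = its input = 244.80 Tg N/yr; τ = 62910 / 244.80 = 257.0 yr.

257 yr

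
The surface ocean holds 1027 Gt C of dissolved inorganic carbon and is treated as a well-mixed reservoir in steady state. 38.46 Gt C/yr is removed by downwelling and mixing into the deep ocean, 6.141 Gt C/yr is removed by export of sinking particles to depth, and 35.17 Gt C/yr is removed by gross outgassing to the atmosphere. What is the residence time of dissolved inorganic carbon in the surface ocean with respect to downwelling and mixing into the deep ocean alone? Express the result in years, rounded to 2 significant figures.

Residence time with respect to a single sink: τ = M / F_sink.
τ = 1027 / 38.46 = 26.70 yr.

27 yr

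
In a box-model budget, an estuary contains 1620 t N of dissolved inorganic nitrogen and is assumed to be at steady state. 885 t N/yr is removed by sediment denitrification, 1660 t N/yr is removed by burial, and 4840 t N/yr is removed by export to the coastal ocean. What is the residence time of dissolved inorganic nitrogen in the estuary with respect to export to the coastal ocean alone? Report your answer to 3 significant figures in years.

0.335 yr

Residence time with respect to a single sink: τ = M / F_sink.
τ = 1620 / 4840 = 0.3347 yr.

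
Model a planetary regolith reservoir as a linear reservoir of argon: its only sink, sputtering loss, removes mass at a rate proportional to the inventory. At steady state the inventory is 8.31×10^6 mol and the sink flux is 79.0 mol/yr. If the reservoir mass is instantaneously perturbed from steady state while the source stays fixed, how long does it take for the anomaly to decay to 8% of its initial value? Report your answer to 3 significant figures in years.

For a linear reservoir the anomaly decays as exp(−t/τ) with τ = M/F = 8.31×10^6/79.0 = 105200 yr.
exp(−t/τ) = 0.08 ⇒ t = −τ ln(0.08) = 105200 × 2.526 = 265700 yr.

266000 yr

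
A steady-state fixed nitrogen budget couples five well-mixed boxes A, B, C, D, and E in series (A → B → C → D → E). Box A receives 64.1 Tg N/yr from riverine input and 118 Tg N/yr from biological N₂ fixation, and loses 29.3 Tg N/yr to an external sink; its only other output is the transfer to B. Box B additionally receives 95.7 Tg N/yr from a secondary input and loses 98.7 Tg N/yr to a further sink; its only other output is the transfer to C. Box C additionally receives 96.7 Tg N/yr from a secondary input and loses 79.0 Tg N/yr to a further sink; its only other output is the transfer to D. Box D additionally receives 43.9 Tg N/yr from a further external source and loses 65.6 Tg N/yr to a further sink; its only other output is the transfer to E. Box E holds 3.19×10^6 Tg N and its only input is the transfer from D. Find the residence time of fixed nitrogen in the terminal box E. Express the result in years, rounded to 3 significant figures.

Box A: F(A→B) = (64.1 + 118) − 29.3 = 152.80 Tg N/yr.
Box B: F(B→C) = (152.80 + 95.7) − 98.7 = 149.80 Tg N/yr.
Box C: F(C→D) = (149.80 + 96.7) − 79.0 = 167.50 Tg N/yr.
Box D: F(D→E) = (167.50 + 43.9) − 65.6 = 145.80 Tg N/yr.
Box E throughput = its input = 145.80 Tg N/yr; τ = 3.19×10^6 / 145.80 = 21880 yr.

21900 yr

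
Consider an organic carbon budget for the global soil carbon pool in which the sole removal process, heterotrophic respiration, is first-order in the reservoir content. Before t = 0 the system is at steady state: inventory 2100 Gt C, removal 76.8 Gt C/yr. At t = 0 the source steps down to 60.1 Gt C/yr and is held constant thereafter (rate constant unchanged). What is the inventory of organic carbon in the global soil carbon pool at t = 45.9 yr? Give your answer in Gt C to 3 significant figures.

Residence time τ = M₀/F₀ = 27.34 yr. The eventual steady state is M_∞ = M₀·(F₁/F₀) = 2100 × 60.1/76.8 = 1643.4 Gt C.
The anomaly ΔM(t) = M(t) − M_∞ decays as ΔM₀·e^(−t/τ) with ΔM₀ = 2100 − 1643.4 = 456.6 Gt C.
At t = 45.9 yr, e^(−t/τ) = e^(−1.679) = 0.1866, so ΔM = 85.22 Gt C and M = 1643.4 + 85.22 = 1728.6 Gt C.

1730 Gt C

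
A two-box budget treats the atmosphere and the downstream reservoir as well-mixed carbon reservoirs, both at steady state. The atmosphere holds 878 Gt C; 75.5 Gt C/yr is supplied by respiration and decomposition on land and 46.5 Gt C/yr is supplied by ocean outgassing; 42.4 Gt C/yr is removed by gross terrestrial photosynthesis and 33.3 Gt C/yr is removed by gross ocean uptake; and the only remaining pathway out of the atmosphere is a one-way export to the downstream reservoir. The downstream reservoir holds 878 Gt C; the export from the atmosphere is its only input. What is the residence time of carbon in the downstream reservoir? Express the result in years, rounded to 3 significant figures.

Balance the atmosphere: ΣF_in = 75.5 + 46.5 = 122.00 Gt C/yr.
Export to the downstream reservoir = ΣF_in − (42.4 + 33.3) = 46.300 Gt C/yr.
At steady state the output of the downstream reservoir equals its input, 46.300 Gt C/yr.
τ = M / F = 878 / 46.300 = 18.96 yr.

19.0 yr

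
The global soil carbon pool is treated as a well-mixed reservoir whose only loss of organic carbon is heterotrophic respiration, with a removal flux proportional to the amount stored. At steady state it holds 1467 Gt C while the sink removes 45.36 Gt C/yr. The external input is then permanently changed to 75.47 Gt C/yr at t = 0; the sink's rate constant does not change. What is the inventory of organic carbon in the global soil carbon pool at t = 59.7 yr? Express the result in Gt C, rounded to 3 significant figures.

The sink rate constant is k = F₀/M₀ = 45.36/1467 = 0.03092 yr⁻¹.
Solving dM/dt = F₁ − kM with M(0) = M₀ gives M(t) = F₁/k + (M₀ − F₁/k)·e^(−kt).
F₁/k = 75.47/0.03092 = 2440.8 Gt C; kt = 0.03092 × 59.7 = 1.846, e^(−kt) = 0.1579.
M(59.7) = 2440.8 + (1467 − 2440.8) × 0.1579 = 2440.8 − 153.7 = 2287.1 Gt C.

2290 Gt C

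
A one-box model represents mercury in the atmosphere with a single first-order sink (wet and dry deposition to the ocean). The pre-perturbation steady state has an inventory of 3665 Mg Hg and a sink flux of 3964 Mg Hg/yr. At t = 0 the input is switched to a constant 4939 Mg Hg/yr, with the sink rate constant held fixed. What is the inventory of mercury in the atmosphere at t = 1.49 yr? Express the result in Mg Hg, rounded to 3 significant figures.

τ = M₀/F₀ = 3665/3964 = 0.9246 yr; rate constant k = 1/τ.
New steady state M_∞ = F₁/k = F₁·τ = 4939 × 0.9246 = 4566.5 Mg Hg.
M(t) = M_∞ + (M₀ − M_∞)·e^(−t/τ); t/τ = 1.49/0.9246 = 1.612, so e^(−t/τ) = 0.1996.
M(t) = 4566.5 − 901.5 × 0.1996 = 4386.5 Mg Hg.

4390 Mg Hg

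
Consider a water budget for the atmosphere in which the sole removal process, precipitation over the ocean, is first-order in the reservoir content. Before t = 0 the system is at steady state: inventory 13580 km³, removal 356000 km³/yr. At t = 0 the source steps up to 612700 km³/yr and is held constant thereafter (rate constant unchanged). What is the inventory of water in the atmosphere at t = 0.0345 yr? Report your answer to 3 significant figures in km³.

The sink rate constant is k = F₀/M₀ = 356000/13580 = 26.22 yr⁻¹.
Solving dM/dt = F₁ − kM with M(0) = M₀ gives M(t) = F₁/k + (M₀ − F₁/k)·e^(−kt).
F₁/k = 612700/26.22 = 23372 km³; kt = 26.22 × 0.0345 = 0.9044, e^(−kt) = 0.4048.
M(0.0345) = 23372 + (13580 − 23372) × 0.4048 = 23372 − 3964 = 19408 km³.

19400 km³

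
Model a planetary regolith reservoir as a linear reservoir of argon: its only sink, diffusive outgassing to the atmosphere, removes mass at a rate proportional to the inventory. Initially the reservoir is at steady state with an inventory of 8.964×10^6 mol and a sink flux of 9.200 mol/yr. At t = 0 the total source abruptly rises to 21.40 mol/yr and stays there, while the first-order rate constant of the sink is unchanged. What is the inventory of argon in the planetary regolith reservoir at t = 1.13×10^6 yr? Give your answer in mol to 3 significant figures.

1.71×10^7 mol

Residence time τ = M₀/F₀ = 974300 yr. The eventual steady state is M_∞ = M₀·(F₁/F₀) = 8.964×10^6 × 21.40/9.200 = 2.0851×10^7 mol.
The anomaly ΔM(t) = M(t) − M_∞ decays as ΔM₀·e^(−t/τ) with ΔM₀ = 8.964×10^6 − 2.0851×10^7 = −1.189×10^7 mol.
At t = 1.13×10^6 yr, e^(−t/τ) = e^(−1.160) = 0.3136, so ΔM = −3.727×10^6 mol and M = 2.0851×10^7 − 3.727×10^6 = 1.7124×10^7 mol.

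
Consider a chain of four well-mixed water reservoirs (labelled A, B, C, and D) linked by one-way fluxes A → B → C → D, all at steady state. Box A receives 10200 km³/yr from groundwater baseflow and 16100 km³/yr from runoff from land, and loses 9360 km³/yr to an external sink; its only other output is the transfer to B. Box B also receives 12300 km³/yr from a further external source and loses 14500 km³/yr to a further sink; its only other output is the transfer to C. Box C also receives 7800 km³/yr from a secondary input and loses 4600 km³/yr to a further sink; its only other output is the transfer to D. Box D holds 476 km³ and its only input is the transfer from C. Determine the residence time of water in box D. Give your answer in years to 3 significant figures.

0.0265 yr

Box A: F(A→B) = (10200 + 16100) − 9360 = 16940 km³/yr.
Box B: F(B→C) = (16940 + 12300) − 14500 = 14740 km³/yr.
Box C: F(C→D) = (14740 + 7800) − 4600 = 17940 km³/yr.
Box D throughput = its input = 17940 km³/yr; τ = 476 / 17940 = 0.02653 yr.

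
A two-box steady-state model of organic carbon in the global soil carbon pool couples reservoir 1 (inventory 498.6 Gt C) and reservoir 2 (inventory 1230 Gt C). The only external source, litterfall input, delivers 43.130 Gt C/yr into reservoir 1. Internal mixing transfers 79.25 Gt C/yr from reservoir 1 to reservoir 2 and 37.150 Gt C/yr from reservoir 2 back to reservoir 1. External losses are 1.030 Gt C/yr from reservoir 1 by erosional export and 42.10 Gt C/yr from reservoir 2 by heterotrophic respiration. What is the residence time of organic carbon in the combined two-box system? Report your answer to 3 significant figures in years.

Treat the two boxes together as one reservoir: the mixing fluxes between them are internal recycling, so τ = ΣM / Σ(external losses).
M_total = 498.6 + 1230 = 1728.6 Gt C.
ΣF_external_out = 1.030 + 42.10 = 43.130 Gt C/yr.
τ = M_total / ΣF_ext = 1728.6 / 43.130 = 40.08 yr.

40.1 yr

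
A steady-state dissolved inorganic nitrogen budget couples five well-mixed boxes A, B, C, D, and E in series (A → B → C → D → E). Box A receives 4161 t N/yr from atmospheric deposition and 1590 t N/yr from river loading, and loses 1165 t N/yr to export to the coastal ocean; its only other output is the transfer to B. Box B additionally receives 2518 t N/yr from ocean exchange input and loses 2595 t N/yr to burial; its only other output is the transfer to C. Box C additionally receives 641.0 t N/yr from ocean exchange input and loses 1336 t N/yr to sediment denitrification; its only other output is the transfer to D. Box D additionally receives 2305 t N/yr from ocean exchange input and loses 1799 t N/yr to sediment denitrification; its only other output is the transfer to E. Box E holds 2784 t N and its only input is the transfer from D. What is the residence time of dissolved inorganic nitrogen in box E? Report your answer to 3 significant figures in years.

Box A: F(A→B) = (4161 + 1590) − 1165 = 4586.0 t N/yr.
Box B: F(B→C) = (4586.0 + 2518) − 2595 = 4509.0 t N/yr.
Box C: F(C→D) = (4509.0 + 641.0) − 1336 = 3814.0 t N/yr.
Box D: F(D→E) = (3814.0 + 2305) − 1799 = 4320.0 t N/yr.
Box E throughput = its input = 4320.0 t N/yr; τ = 2784 / 4320.0 = 0.6444 yr.

0.644 yr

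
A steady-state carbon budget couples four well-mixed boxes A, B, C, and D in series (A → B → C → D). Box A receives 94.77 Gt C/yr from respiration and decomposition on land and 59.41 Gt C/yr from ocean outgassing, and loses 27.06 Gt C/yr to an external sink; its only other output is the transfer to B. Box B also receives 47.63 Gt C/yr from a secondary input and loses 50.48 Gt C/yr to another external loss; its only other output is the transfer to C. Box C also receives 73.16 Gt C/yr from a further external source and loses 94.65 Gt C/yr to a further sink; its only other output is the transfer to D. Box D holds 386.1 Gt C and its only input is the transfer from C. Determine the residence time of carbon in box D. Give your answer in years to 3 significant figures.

3.76 yr

Box A: F(A→B) = (94.77 + 59.41) − 27.06 = 127.12 Gt C/yr.
Box B: F(B→C) = (127.12 + 47.63) − 50.48 = 124.27 Gt C/yr.
Box C: F(C→D) = (124.27 + 73.16) − 94.65 = 102.78 Gt C/yr.
Box D throughput = its input = 102.78 Gt C/yr; τ = 386.1 / 102.78 = 3.757 yr.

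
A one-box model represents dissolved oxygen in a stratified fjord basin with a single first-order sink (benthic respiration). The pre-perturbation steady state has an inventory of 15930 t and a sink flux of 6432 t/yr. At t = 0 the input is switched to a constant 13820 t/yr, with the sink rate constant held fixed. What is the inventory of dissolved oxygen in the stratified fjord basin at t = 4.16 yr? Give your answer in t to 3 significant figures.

30800 t

τ = M₀/F₀ = 15930/6432 = 2.477 yr; rate constant k = 1/τ.
New steady state M_∞ = F₁/k = F₁·τ = 13820 × 2.477 = 34228 t.
M(t) = M_∞ + (M₀ − M_∞)·e^(−t/τ); t/τ = 4.16/2.477 = 1.680, so e^(−t/τ) = 0.1864.
M(t) = 34228 − 18300 × 0.1864 = 30816 t.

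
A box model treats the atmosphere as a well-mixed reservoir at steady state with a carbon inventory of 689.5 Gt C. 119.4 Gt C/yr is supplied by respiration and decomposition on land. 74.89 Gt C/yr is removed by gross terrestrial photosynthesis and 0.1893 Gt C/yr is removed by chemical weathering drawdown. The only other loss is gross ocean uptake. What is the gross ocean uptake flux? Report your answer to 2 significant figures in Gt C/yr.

At steady state ΣF_in = ΣF_out.
ΣF_in = 119.40 Gt C/yr.
Gross ocean uptake flux = ΣF_in − (74.89 + 0.1893) = 119.40 − 75.08 = 44.32 Gt C/yr.

44 Gt C/yr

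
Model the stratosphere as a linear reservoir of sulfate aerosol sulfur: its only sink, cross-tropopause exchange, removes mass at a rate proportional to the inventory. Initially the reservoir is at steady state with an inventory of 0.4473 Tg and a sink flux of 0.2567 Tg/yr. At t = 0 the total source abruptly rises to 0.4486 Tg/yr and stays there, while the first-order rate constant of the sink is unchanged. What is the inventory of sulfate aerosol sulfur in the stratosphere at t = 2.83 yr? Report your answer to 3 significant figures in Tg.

The sink rate constant is k = F₀/M₀ = 0.2567/0.4473 = 0.5739 yr⁻¹.
Solving dM/dt = F₁ − kM with M(0) = M₀ gives M(t) = F₁/k + (M₀ − F₁/k)·e^(−kt).
F₁/k = 0.4486/0.5739 = 0.78169 Tg; kt = 0.5739 × 2.83 = 1.624, e^(−kt) = 0.1971.
M(2.83) = 0.78169 + (0.4473 − 0.78169) × 0.1971 = 0.78169 − 0.06590 = 0.71578 Tg.

0.716 Tg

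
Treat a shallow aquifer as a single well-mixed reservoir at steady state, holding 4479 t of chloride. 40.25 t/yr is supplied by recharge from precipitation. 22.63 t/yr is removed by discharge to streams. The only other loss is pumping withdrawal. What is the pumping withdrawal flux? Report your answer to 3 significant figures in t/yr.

At steady state ΣF_in = ΣF_out.
ΣF_in = 40.250 t/yr.
Pumping withdrawal flux = ΣF_in − (22.63) = 40.250 − 22.63 = 17.62 t/yr.

17.6 t/yr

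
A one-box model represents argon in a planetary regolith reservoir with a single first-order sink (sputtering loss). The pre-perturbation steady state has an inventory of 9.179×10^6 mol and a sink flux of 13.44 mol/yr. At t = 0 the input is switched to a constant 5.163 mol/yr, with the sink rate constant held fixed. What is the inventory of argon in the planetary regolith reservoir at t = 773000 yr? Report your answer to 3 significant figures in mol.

The sink rate constant is k = F₀/M₀ = 13.44/9.179×10^6 = 1.464×10^-6 yr⁻¹.
Solving dM/dt = F₁ − kM with M(0) = M₀ gives M(t) = F₁/k + (M₀ − F₁/k)·e^(−kt).
F₁/k = 5.163/1.464×10^-6 = 3.5261×10^6 mol; kt = 1.464×10^-6 × 773000 = 1.132, e^(−kt) = 0.3224.
M(773000) = 3.5261×10^6 + (9.179×10^6 − 3.5261×10^6) × 0.3224 = 3.5261×10^6 + 1.823×10^6 = 5.3488×10^6 mol.

5.35×10^6 mol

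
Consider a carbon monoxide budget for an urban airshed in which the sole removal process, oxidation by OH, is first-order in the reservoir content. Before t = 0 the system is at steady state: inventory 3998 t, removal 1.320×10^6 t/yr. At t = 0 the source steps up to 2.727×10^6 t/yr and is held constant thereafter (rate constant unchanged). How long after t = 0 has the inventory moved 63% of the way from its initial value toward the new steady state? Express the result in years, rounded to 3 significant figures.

0.00301 yr

τ = M₀/F₀ = 3998/1.320×10^6 = 0.003029 yr.
The remaining gap fraction is e^(−t/τ); 63% covered ⇒ e^(−t/τ) = 0.370.
t = −τ ln(0.370) = 0.003029 × 0.9943 = 0.003011 yr.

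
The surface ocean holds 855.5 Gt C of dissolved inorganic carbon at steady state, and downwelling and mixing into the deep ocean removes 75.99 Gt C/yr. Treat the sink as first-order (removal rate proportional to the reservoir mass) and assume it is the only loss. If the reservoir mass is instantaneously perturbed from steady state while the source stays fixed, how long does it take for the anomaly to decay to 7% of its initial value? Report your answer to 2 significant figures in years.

For a linear reservoir the anomaly decays as exp(−t/τ) with τ = M/F = 855.5/75.99 = 11.26 yr.
exp(−t/τ) = 0.07 ⇒ t = −τ ln(0.07) = 11.26 × 2.659 = 29.94 yr.

30 yr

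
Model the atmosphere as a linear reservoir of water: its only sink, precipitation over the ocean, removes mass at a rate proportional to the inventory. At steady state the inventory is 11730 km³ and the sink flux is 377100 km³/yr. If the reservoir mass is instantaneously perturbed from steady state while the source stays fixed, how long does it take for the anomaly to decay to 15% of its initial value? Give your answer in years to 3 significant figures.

0.0590 yr

For a linear reservoir the anomaly decays as exp(−t/τ) with τ = M/F = 11730/377100 = 0.03111 yr.
exp(−t/τ) = 0.15 ⇒ t = −τ ln(0.15) = 0.03111 × 1.897 = 0.05901 yr.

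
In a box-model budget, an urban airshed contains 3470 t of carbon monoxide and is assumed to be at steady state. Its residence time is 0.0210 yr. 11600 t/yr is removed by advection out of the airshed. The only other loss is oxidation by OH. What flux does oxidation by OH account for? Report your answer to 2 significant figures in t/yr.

Total removal F = M/τ = 3470 / 0.0210 = 165200 t/yr.
Oxidation by OH = F − (11600) = 165200 − 11600 = 153600 t/yr.

150000 t/yr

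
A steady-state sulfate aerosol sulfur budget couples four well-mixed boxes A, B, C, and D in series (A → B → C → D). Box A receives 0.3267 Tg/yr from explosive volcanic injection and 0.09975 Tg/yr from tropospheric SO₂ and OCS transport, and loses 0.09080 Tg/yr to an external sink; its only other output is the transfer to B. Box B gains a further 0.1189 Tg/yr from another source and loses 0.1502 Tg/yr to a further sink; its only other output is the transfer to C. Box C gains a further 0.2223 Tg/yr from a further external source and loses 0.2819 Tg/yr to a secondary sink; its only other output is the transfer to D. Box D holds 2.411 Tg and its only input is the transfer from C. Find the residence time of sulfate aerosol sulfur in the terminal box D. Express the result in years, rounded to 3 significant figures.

Box A: F(A→B) = (0.3267 + 0.09975) − 0.09080 = 0.33565 Tg/yr.
Box B: F(B→C) = (0.33565 + 0.1189) − 0.1502 = 0.30435 Tg/yr.
Box C: F(C→D) = (0.30435 + 0.2223) − 0.2819 = 0.24475 Tg/yr.
Box D throughput = its input = 0.24475 Tg/yr; τ = 2.411 / 0.24475 = 9.851 yr.

9.85 yr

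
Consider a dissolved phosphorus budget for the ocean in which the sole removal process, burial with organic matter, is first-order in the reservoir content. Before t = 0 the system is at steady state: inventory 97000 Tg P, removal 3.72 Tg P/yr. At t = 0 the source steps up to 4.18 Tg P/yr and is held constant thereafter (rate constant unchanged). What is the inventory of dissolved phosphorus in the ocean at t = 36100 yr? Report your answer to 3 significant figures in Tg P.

τ = M₀/F₀ = 97000/3.72 = 26080 yr; rate constant k = 1/τ.
New steady state M_∞ = F₁/k = F₁·τ = 4.18 × 26080 = 108990 Tg P.
M(t) = M_∞ + (M₀ − M_∞)·e^(−t/τ); t/τ = 36100/26080 = 1.384, so e^(−t/τ) = 0.2505.
M(t) = 108990 − 11990 × 0.2505 = 105990 Tg P.

106000 Tg P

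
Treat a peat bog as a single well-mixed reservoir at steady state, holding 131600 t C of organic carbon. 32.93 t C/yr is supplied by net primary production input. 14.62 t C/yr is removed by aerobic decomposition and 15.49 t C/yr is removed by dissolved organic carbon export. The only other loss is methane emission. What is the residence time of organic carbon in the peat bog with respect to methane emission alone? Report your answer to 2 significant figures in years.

47000 yr

At steady state ΣF_in = ΣF_out.
ΣF_in = 32.930 t C/yr.
Methane emission flux = ΣF_in − (14.62 + 15.49) = 32.930 − 30.11 = 2.820 t C/yr.
τ = M / F = 131600 / 2.820 = 46670 yr.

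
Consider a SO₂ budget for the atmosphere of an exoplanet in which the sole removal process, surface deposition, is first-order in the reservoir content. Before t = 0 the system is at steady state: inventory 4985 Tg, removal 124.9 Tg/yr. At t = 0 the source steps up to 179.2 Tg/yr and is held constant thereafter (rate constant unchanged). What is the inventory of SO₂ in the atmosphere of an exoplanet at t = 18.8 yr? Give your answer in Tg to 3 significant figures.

5800 Tg

Residence time τ = M₀/F₀ = 39.91 yr. The eventual steady state is M_∞ = M₀·(F₁/F₀) = 4985 × 179.2/124.9 = 7152.2 Tg.
The anomaly ΔM(t) = M(t) − M_∞ decays as ΔM₀·e^(−t/τ) with ΔM₀ = 4985 − 7152.2 = −2167 Tg.
At t = 18.8 yr, e^(−t/τ) = e^(−0.4710) = 0.6244, so ΔM = −1353 Tg and M = 7152.2 − 1353 = 5799.1 Tg.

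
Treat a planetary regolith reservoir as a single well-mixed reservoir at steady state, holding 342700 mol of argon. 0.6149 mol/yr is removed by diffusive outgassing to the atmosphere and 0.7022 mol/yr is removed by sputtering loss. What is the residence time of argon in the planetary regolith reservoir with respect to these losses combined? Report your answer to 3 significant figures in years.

Total removal = 0.6149 + 0.7022 = 1.3171 mol/yr.
τ = M / ΣF_out = 342700 / 1.3171 = 260200 yr.

260000 yr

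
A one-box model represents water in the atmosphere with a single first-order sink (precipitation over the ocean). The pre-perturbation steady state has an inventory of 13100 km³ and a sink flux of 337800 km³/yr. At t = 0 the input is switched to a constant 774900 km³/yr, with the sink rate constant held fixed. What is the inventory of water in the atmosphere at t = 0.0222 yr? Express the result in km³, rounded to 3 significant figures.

20500 km³

Residence time τ = M₀/F₀ = 0.03878 yr. The eventual steady state is M_∞ = M₀·(F₁/F₀) = 13100 × 774900/337800 = 30051 km³.
The anomaly ΔM(t) = M(t) − M_∞ decays as ΔM₀·e^(−t/τ) with ΔM₀ = 13100 − 30051 = −16950 km³.
At t = 0.0222 yr, e^(−t/τ) = e^(−0.5725) = 0.5641, so ΔM = −9563 km³ and M = 30051 − 9563 = 20488 km³.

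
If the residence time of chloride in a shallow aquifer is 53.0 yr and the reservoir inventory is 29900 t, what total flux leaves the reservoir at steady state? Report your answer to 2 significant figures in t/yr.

560 t/yr

F = M / τ = 29900 / 53.0 = 564.2 t/yr.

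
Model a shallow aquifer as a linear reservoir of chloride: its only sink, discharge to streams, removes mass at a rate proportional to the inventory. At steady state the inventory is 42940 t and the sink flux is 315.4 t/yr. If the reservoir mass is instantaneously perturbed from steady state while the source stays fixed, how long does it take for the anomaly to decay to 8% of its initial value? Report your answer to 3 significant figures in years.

For a linear reservoir the anomaly decays as exp(−t/τ) with τ = M/F = 42940/315.4 = 136.1 yr.
exp(−t/τ) = 0.08 ⇒ t = −τ ln(0.08) = 136.1 × 2.526 = 343.9 yr.

344 yr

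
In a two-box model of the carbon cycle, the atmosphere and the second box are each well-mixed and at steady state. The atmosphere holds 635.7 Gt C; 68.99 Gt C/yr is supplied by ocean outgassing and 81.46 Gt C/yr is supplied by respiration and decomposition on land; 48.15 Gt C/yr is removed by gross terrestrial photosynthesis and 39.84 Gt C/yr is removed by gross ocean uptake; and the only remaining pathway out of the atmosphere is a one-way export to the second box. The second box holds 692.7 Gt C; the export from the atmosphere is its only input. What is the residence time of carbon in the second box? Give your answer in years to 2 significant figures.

11 yr

Balance the atmosphere: ΣF_in = 68.99 + 81.46 = 150.45 Gt C/yr.
Export to the second box = ΣF_in − (48.15 + 39.84) = 62.460 Gt C/yr.
At steady state the output of the second box equals its input, 62.460 Gt C/yr.
τ = M / F = 692.7 / 62.460 = 11.09 yr.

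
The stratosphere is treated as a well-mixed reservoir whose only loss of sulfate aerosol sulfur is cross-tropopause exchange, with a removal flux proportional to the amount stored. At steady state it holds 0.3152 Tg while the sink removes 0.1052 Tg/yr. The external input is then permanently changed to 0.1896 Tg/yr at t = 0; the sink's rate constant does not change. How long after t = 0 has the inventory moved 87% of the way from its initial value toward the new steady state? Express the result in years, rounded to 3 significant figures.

6.11 yr

τ = M₀/F₀ = 0.3152/0.1052 = 2.996 yr.
The remaining gap fraction is e^(−t/τ); 87% covered ⇒ e^(−t/τ) = 0.130.
t = −τ ln(0.130) = 2.996 × 2.040 = 6.113 yr.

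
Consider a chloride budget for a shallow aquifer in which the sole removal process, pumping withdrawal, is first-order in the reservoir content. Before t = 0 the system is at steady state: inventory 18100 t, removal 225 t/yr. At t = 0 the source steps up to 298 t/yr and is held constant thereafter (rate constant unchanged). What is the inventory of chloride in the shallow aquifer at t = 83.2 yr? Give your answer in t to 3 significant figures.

Residence time τ = M₀/F₀ = 80.44 yr. The eventual steady state is M_∞ = M₀·(F₁/F₀) = 18100 × 298/225 = 23972 t.
The anomaly ΔM(t) = M(t) − M_∞ decays as ΔM₀·e^(−t/τ) with ΔM₀ = 18100 − 23972 = −5872 t.
At t = 83.2 yr, e^(−t/τ) = e^(−1.034) = 0.3555, so ΔM = −2088 t and M = 23972 − 2088 = 21885 t.

21900 t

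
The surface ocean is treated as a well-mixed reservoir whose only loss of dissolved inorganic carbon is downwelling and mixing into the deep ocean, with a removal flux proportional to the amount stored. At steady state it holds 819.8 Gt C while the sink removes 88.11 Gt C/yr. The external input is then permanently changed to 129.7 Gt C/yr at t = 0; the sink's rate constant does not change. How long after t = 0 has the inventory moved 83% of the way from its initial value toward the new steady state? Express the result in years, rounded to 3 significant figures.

16.5 yr

τ = M₀/F₀ = 819.8/88.11 = 9.304 yr.
The remaining gap fraction is e^(−t/τ); 83% covered ⇒ e^(−t/τ) = 0.170.
t = −τ ln(0.170) = 9.304 × 1.772 = 16.49 yr.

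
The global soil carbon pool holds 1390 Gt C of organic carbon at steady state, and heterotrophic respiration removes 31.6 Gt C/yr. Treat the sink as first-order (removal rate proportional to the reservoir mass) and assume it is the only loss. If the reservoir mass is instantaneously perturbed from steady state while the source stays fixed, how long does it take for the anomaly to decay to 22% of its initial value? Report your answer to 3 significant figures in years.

66.6 yr

For a linear reservoir the anomaly decays as exp(−t/τ) with τ = M/F = 1390/31.6 = 43.99 yr.
exp(−t/τ) = 0.22 ⇒ t = −τ ln(0.22) = 43.99 × 1.514 = 66.60 yr.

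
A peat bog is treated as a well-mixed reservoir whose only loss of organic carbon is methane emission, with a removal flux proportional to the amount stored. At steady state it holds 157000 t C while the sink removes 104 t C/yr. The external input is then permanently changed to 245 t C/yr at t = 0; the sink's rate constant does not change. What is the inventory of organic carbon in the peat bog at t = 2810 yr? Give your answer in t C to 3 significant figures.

337000 t C

τ = M₀/F₀ = 157000/104 = 1510 yr; rate constant k = 1/τ.
New steady state M_∞ = F₁/k = F₁·τ = 245 × 1510 = 369860 t C.
M(t) = M_∞ + (M₀ − M_∞)·e^(−t/τ); t/τ = 2810/1510 = 1.861, so e^(−t/τ) = 0.1555.
M(t) = 369860 − 212900 × 0.1555 = 336770 t C.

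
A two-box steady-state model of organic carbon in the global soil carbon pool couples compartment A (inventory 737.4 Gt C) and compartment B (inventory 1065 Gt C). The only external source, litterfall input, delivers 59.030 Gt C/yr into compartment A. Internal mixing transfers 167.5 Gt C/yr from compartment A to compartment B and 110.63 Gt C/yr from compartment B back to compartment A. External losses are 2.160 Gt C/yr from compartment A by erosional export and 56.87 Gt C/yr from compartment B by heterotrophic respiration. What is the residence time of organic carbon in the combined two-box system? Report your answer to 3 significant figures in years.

30.5 yr

For the system as a whole, the A↔B exchange is internal and contributes nothing to the throughput; only the external sinks remove mass.
M_total = 737.4 + 1065 = 1802.4 Gt C.
ΣF_external_out = 2.160 + 56.87 = 59.030 Gt C/yr.
τ = M_total / ΣF_ext = 1802.4 / 59.030 = 30.53 yr.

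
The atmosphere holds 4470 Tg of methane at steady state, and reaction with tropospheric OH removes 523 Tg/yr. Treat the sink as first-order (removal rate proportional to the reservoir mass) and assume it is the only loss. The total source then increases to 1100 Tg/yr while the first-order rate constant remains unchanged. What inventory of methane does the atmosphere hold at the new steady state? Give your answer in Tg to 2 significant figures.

9400 Tg

Rate constant k = F/M = 523 / 4470 = 0.1170 yr⁻¹.
At the new steady state, source = k·M_new ⇒ M_new = 1100 / 0.1170 = 9402 Tg.
(Equivalently M_new = M × F_new/F_old = 4470 × 1100/523.)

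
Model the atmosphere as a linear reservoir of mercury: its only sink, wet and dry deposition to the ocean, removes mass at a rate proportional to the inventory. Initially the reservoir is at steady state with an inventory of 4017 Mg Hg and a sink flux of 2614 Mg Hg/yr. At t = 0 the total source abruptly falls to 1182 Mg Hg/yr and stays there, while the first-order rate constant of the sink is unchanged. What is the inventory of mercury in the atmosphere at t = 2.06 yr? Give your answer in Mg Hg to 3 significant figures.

2390 Mg Hg

The sink rate constant is k = F₀/M₀ = 2614/4017 = 0.6507 yr⁻¹.
Solving dM/dt = F₁ − kM with M(0) = M₀ gives M(t) = F₁/k + (M₀ − F₁/k)·e^(−kt).
F₁/k = 1182/0.6507 = 1816.4 Mg Hg; kt = 0.6507 × 2.06 = 1.341, e^(−kt) = 0.2617.
M(2.06) = 1816.4 + (4017 − 1816.4) × 0.2617 = 1816.4 + 575.9 = 2392.3 Mg Hg.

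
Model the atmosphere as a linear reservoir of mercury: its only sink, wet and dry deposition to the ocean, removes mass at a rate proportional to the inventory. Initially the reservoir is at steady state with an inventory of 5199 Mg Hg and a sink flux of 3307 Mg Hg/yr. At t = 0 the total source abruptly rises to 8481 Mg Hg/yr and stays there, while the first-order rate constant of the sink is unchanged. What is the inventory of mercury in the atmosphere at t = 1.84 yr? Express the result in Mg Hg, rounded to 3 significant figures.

10800 Mg Hg

The sink rate constant is k = F₀/M₀ = 3307/5199 = 0.6361 yr⁻¹.
Solving dM/dt = F₁ − kM with M(0) = M₀ gives M(t) = F₁/k + (M₀ − F₁/k)·e^(−kt).
F₁/k = 8481/0.6361 = 13333 Mg Hg; kt = 0.6361 × 1.84 = 1.170, e^(−kt) = 0.3102.
M(1.84) = 13333 + (5199 − 13333) × 0.3102 = 13333 − 2524 = 10810 Mg Hg.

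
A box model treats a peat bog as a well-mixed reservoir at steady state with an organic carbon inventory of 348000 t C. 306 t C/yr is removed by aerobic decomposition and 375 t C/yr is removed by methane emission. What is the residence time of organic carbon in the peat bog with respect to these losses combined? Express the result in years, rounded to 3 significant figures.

511 yr

Total removal = 306.0 + 375.0 = 681.00 t C/yr.
τ = M / ΣF_out = 348000 / 681.00 = 511.0 yr.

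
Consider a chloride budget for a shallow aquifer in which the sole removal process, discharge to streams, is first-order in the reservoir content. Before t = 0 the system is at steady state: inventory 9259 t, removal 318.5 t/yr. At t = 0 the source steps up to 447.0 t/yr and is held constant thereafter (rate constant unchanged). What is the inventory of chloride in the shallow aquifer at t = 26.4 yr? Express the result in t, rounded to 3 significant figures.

The sink rate constant is k = F₀/M₀ = 318.5/9259 = 0.03440 yr⁻¹.
Solving dM/dt = F₁ − kM with M(0) = M₀ gives M(t) = F₁/k + (M₀ − F₁/k)·e^(−kt).
F₁/k = 447.0/0.03440 = 12995 t; kt = 0.03440 × 26.4 = 0.9081, e^(−kt) = 0.4033.
M(26.4) = 12995 + (9259 − 12995) × 0.4033 = 12995 − 1506 = 11488 t.

11500 t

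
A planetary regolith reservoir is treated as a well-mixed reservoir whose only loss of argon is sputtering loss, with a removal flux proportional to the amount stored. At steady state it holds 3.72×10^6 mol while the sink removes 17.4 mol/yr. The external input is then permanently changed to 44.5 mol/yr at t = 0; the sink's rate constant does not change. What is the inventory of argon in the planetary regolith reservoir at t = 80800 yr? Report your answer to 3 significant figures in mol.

τ = M₀/F₀ = 3.72×10^6/17.4 = 213800 yr; rate constant k = 1/τ.
New steady state M_∞ = F₁/k = F₁·τ = 44.5 × 213800 = 9.5138×10^6 mol.
M(t) = M_∞ + (M₀ − M_∞)·e^(−t/τ); t/τ = 80800/213800 = 0.3779, so e^(−t/τ) = 0.6853.
M(t) = 9.5138×10^6 − 5.794×10^6 × 0.6853 = 5.5435×10^6 mol.

5.54×10^6 mol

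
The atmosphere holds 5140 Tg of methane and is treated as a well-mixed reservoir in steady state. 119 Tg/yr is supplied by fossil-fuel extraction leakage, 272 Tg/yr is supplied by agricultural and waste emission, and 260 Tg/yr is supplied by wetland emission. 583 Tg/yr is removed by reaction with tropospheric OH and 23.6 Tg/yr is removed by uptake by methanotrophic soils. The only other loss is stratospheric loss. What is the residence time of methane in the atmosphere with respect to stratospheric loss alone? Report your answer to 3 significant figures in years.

116 yr

At steady state ΣF_in = ΣF_out.
ΣF_in = 119 + 272 + 260 = 651.00 Tg/yr.
Stratospheric loss flux = ΣF_in − (583 + 23.6) = 651.00 − 606.6 = 44.40 Tg/yr.
τ = M / F = 5140 / 44.40 = 115.8 yr.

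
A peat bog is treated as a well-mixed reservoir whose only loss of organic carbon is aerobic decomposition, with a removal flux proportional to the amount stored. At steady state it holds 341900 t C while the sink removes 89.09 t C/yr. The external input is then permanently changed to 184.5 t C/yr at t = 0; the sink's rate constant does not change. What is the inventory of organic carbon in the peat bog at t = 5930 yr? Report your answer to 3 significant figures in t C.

630000 t C

Residence time τ = M₀/F₀ = 3838 yr. The eventual steady state is M_∞ = M₀·(F₁/F₀) = 341900 × 184.5/89.09 = 708050 t C.
The anomaly ΔM(t) = M(t) − M_∞ decays as ΔM₀·e^(−t/τ) with ΔM₀ = 341900 − 708050 = −366200 t C.
At t = 5930 yr, e^(−t/τ) = e^(−1.545) = 0.2133, so ΔM = −78090 t C and M = 708050 − 78090 = 629960 t C.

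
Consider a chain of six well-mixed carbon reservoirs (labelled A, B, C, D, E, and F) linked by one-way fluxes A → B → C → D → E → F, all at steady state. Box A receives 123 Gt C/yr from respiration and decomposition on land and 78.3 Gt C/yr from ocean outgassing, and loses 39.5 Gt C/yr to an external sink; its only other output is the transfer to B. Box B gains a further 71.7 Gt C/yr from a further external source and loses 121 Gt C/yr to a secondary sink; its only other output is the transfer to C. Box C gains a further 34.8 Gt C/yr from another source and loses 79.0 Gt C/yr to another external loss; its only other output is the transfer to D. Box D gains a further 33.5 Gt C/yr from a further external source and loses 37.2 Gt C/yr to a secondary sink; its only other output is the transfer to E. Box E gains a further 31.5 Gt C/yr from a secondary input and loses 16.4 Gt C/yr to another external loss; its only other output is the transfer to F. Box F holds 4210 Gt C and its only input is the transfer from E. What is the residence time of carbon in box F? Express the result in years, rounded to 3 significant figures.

Box A: F(A→B) = (123 + 78.3) − 39.5 = 161.80 Gt C/yr.
Box B: F(B→C) = (161.80 + 71.7) − 121 = 112.50 Gt C/yr.
Box C: F(C→D) = (112.50 + 34.8) − 79.0 = 68.300 Gt C/yr.
Box D: F(D→E) = (68.300 + 33.5) − 37.2 = 64.600 Gt C/yr.
Box E: F(E→F) = (64.600 + 31.5) − 16.4 = 79.700 Gt C/yr.
Box F throughput = its input = 79.700 Gt C/yr; τ = 4210 / 79.700 = 52.82 yr.

52.8 yr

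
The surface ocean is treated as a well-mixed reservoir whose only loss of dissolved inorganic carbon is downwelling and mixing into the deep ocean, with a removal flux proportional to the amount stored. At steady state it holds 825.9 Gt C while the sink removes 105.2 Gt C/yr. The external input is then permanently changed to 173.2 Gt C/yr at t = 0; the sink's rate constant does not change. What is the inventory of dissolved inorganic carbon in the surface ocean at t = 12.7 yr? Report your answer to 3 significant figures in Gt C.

1250 Gt C

The sink rate constant is k = F₀/M₀ = 105.2/825.9 = 0.1274 yr⁻¹.
Solving dM/dt = F₁ − kM with M(0) = M₀ gives M(t) = F₁/k + (M₀ − F₁/k)·e^(−kt).
F₁/k = 173.2/0.1274 = 1359.8 Gt C; kt = 0.1274 × 12.7 = 1.618, e^(−kt) = 0.1984.
M(12.7) = 1359.8 + (825.9 − 1359.8) × 0.1984 = 1359.8 − 105.9 = 1253.9 Gt C.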